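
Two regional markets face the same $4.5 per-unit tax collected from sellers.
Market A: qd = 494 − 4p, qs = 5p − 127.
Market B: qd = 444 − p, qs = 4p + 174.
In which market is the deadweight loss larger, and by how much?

Market A: pre-tax p* = $69, q* = 218; post-tax q = 208; deadweight loss = $22.5.
Market B: pre-tax p* = $54, q* = 390; post-tax q = 386.4; deadweight loss = $8.1.
Difference: $22.5 vs $8.1 → market A is larger by $14.4.

Market A, by $14.4.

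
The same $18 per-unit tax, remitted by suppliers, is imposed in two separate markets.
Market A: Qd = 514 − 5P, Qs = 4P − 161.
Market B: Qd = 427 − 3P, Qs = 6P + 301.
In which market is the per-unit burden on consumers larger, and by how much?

Market B, by $4.

Market A: pre-tax P* = $75, Q* = 139; post-tax Q = 99; per-unit burden on consumers = $8.
Market B: pre-tax P* = $14, Q* = 385; post-tax Q = 349; per-unit burden on consumers = $12.
Difference: $8 vs $12 → market B is larger by $4.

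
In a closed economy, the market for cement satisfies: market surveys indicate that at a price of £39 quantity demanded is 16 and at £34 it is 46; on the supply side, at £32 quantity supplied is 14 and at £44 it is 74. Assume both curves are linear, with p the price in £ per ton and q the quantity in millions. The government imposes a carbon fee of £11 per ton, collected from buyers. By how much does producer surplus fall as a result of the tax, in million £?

Producer surplus falls by £114 million.

Demand slope: (46 − 16)/(34 − 39) = -6, so qd = 250 − 6p.
Supply slope: (74 − 14)/(44 − 32) = 5, so qs = 5p − 146.
Without the tax, 250 − 6p = 5p − 146 gives 11p = 396, so p* = £36 and q* = 34.
With the tax collected from buyers, demand (in seller-price terms) shifts: qd = 250 − 6(p + 11).
Solving gives q = 4 with buyers paying £41 and sellers receiving £30 (the £11 wedge).
ΔPS is the trapezoid between Q = 4 and Q = 34 of height £6: ½ · (34 + 4) · 6 = £114.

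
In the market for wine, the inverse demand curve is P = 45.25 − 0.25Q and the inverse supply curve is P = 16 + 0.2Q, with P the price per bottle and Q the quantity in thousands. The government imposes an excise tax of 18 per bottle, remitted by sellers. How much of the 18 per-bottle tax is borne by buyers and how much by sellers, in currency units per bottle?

Buyers bear 10 per bottle; sellers bear 8 per bottle.

Rewrite in direct form: Qd = 181 − 4P and Qs = 5P − 80.
Without the tax, 181 − 4P = 5P − 80 gives 9P = 261, so P* = 29 and Q* = 65.
With the tax collected from sellers, supply shifts: Qs = 5(P − 18) − 80.
New equilibrium: buyers pay 39, sellers receive 21, Q = 25. (Wedge: Pb − Ps = 18.)
Burden on buyers: 10; on sellers: 8. (They sum to 18.)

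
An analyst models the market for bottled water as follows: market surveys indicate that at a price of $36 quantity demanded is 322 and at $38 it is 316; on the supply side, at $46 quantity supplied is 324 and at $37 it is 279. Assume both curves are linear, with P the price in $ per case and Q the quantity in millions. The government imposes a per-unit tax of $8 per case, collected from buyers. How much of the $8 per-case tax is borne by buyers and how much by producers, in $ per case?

Demand slope: (316 − 322)/(38 − 36) = -3, so Qd = 430 − 3P.
Supply slope: (279 − 324)/(37 − 46) = 5, so Qs = 5P + 94.
Without the tax, 430 − 3P = 5P + 94 gives 8P = 336, so P* = $42 and Q* = 304.
With the tax collected from buyers, demand (in seller-price terms) shifts: Qd = 430 − 3(P + 8).
Solving gives Q = 289 with buyers paying $47 and producers receiving $39 (the $8 wedge).
Burden on buyers: $5; on producers: $3. (They sum to $8.)
The less price-elastic side of the market bears the larger share of a per-unit tax.

Buyers bear $5 per case; producers bear $3 per case.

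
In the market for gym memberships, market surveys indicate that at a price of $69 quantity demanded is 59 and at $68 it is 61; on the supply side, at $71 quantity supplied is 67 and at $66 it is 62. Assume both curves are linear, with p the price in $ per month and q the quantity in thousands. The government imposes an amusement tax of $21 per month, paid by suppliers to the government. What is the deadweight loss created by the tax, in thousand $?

Deadweight loss = $147 thousand.

Demand slope: (61 − 59)/(68 − 69) = -2, so qd = 197 − 2p.
Supply slope: (62 − 67)/(66 − 71) = 1, so qs = p − 4.
Before the tax: set 197 − 2p = p − 4 → p* = $67, q* = 63.
With the tax collected from suppliers, supply shifts: qs = (p − 21) − 4.
New equilibrium: consumers pay $74, suppliers receive $53, q = 49. (Wedge: pb − ps = 21.)
Quantity falls by |ΔQ| = |63 − 49| = 14.
DWL = ½ · t · |ΔQ| = ½ · 21 · 14 = $147.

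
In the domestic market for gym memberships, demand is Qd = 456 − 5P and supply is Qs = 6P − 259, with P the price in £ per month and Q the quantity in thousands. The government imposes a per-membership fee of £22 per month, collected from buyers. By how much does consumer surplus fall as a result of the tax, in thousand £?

Consumer surplus falls by £1212 thousand.

Before the tax: set 456 − 5P = 6P − 259 → P* = £65, Q* = 131.
With the tax collected from buyers, demand (in seller-price terms) shifts: Qd = 456 − 5(P + 22).
New equilibrium: buyers pay £77, suppliers receive £55, Q = 71. (Wedge: Pb − Ps = 22.)
ΔCS is the trapezoid between Q = 71 and Q = 131 of height £12: ½ · (131 + 71) · 12 = £1212.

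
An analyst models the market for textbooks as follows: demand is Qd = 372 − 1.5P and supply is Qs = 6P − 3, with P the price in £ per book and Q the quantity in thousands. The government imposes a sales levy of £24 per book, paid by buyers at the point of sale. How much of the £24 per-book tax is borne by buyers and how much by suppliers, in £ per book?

Without the tax, 372 − 1.5P = 6P − 3 gives 7.5P = 375, so P* = £50 and Q* = 297.
With the tax collected from buyers, demand (in seller-price terms) shifts: Qd = 372 − 1.5(P + 24).
New equilibrium: buyers pay £69.2, suppliers receive £45.2, Q = 268.2. (Wedge: Pb − Ps = 24.)
Burden on buyers: £19.2; on suppliers: £4.8. (They sum to £24.)

Buyers bear £19.2 per book; suppliers bear £4.8 per book.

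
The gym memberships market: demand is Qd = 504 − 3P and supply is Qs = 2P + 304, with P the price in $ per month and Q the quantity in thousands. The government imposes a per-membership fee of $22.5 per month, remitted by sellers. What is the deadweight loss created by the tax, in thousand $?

Deadweight loss = $303.75 thousand.

Without the tax, 504 − 3P = 2P + 304 gives 5P = 200, so P* = $40 and Q* = 384.
With the tax collected from sellers, supply shifts: Qs = 2(P − 22.5) + 304.
New equilibrium: consumers pay $49, sellers receive $26.5, Q = 357. (Wedge: Pb − Ps = 22.5.)
Quantity falls by |ΔQ| = |384 − 357| = 27.
DWL = ½ · t · |ΔQ| = ½ · 22.5 · 27 = $303.75.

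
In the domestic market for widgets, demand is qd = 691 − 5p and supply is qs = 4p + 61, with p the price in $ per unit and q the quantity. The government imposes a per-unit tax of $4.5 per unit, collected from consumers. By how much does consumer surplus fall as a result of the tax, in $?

Consumer surplus falls by $672.

Without the tax, 691 − 5p = 4p + 61 gives 9p = 630, so p* = $70 and q* = 341.
With the tax collected from consumers, demand (in seller-price terms) shifts: qd = 691 − 5(p + 4.5).
Solving gives q = 331 with consumers paying $72 and sellers receiving $67.5 (the $4.5 wedge).
ΔCS is the trapezoid between Q = 331 and Q = 341 of height $2: ½ · (341 + 331) · 2 = $672.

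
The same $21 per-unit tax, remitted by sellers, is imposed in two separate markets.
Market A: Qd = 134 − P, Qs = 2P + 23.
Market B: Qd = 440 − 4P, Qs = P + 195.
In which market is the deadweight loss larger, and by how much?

Market B, by $29.4.

Market A: pre-tax P* = $37, Q* = 97; post-tax Q = 83; deadweight loss = $147.
Market B: pre-tax P* = $49, Q* = 244; post-tax Q = 227.2; deadweight loss = $176.4.
Difference: $147 vs $176.4 → market B is larger by $29.4.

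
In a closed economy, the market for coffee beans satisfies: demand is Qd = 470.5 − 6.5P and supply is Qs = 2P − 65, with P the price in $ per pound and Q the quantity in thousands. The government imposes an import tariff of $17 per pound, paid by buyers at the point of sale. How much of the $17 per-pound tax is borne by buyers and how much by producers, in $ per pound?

Buyers bear $4 per pound; producers bear $13 per pound.

Before the tax: set 470.5 − 6.5P = 2P − 65 → P* = $63, Q* = 61.
With the tax collected from buyers, demand (in seller-price terms) shifts: Qd = 470.5 − 6.5(P + 17).
Solving gives Q = 35 with buyers paying $67 and producers receiving $50 (the $17 wedge).
Burden on buyers: $4; on producers: $13. (They sum to $17.)
The less price-elastic side of the market bears the larger share of a per-unit tax.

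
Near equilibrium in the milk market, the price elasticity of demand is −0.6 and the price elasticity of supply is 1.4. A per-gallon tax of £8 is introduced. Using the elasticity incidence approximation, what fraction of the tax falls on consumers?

Incidence ratio: consumers' share ≈ εs / (εs + |εd|) = 1.4 / (1.4 + 0.6) = 0.7.
Supply is the more elastic side, so consumers bear the larger share.

Consumers' share ≈ 0.7.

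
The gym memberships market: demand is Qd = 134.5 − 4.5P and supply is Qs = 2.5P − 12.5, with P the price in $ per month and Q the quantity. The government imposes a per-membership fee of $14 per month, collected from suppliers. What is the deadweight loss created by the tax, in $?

Deadweight loss = $157.5.

Without the tax, 134.5 − 4.5P = 2.5P − 12.5 gives 7P = 147, so P* = $21 and Q* = 40.
With the tax collected from suppliers, supply shifts: Qs = 2.5(P − 14) − 12.5.
Solving gives Q = 17.5 with consumers paying $26 and suppliers receiving $12 (the $14 wedge).
Quantity falls by |ΔQ| = |40 − 17.5| = 22.5.
DWL = ½ · t · |ΔQ| = ½ · 14 · 22.5 = $157.5.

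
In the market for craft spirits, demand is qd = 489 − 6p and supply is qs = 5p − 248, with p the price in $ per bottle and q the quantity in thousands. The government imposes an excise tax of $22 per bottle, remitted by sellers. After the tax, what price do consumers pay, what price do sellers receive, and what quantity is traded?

Consumers pay $77; sellers receive $55; quantity = 27.

Without the tax, 489 − 6p = 5p − 248 gives 11p = 737, so p* = $67 and q* = 87.
With the tax collected from sellers, supply shifts: qs = 5(p − 22) − 248.
New equilibrium: consumers pay $77, sellers receive $55, q = 27. (Wedge: pb − ps = 22.)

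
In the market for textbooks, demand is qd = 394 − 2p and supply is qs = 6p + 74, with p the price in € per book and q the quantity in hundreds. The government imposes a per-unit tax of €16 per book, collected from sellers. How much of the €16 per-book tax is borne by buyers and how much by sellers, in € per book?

Without the tax, 394 − 2p = 6p + 74 gives 8p = 320, so p* = €40 and q* = 314.
With the tax collected from sellers, supply shifts: qs = 6(p − 16) + 74.
Solving gives q = 290 with buyers paying €52 and sellers receiving €36 (the €16 wedge).
Burden on buyers: €12; on sellers: €4. (They sum to €16.)
The less price-elastic side of the market bears the larger share of a per-unit tax.

Buyers bear €12 per book; sellers bear €4 per book.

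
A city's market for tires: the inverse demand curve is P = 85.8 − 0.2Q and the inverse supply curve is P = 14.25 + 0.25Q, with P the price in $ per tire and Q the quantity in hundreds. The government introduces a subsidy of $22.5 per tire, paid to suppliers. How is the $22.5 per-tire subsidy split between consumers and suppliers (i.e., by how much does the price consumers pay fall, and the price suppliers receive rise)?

Rewrite in direct form: Qd = 429 − 5P and Qs = 4P − 57.
Without the subsidy, 429 − 5P = 4P − 57 gives 9P = 486, so P* = $54 and Q* = 159.
With a per-unit subsidy paid to suppliers, each receives P + 22.5 per unit sold, so supply becomes Qs = 4(P + 22.5) − 57.
New equilibrium: consumers pay $44, suppliers receive $66.5, Q = 209. (Wedge: Pb − Ps = −22.5.)
Gain to consumers: $10; to suppliers: $12.5. (They sum to $22.5.)

Consumers gain $10 per tire; suppliers gain $12.5 per tire.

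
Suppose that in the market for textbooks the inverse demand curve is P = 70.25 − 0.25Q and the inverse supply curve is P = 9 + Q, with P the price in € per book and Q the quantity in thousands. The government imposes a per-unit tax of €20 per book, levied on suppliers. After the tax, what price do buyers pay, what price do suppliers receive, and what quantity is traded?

Rewrite in direct form: Qd = 281 − 4P and Qs = P − 9.
Before the tax: set 281 − 4P = P − 9 → P* = €58, Q* = 49.
With the tax collected from suppliers, supply shifts: Qs = (P − 20) − 9.
Solving gives Q = 33 with buyers paying €62 and suppliers receiving €42 (the €20 wedge).
The less price-elastic side of the market bears the larger share of a per-unit tax.

Buyers pay €62; suppliers receive €42; quantity = 33.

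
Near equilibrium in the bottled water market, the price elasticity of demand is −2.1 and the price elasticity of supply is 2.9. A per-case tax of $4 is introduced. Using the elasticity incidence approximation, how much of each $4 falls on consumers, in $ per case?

Incidence ratio: consumers' share ≈ εs / (εs + |εd|) = 2.9 / (2.9 + 2.1) = 0.58.
So consumers bear ≈ 0.58 × $4 = $2.32; suppliers bear $1.68.

Consumers bear ≈ $2.32 per case.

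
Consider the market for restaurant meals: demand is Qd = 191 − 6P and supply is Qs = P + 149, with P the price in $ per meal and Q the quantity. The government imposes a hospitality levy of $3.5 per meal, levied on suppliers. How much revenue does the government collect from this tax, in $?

Tax revenue = $532.

Without the tax, 191 − 6P = P + 149 gives 7P = 42, so P* = $6 and Q* = 155.
With the tax collected from suppliers, supply shifts: Qs = (P − 3.5) + 149.
New equilibrium: buyers pay $6.5, suppliers receive $3, Q = 152. (Wedge: Pb − Ps = 3.5.)
Revenue = t · Q = 3.5 · 152 = $532.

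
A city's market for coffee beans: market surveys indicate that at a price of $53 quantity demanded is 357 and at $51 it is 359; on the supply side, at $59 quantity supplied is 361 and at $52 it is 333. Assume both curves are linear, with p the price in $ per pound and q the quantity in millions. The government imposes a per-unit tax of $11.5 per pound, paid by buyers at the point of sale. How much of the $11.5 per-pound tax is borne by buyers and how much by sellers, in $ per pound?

Buyers bear $9.2 per pound; sellers bear $2.3 per pound.

Demand slope: (359 − 357)/(51 − 53) = -1, so qd = 410 − p.
Supply slope: (333 − 361)/(52 − 59) = 4, so qs = 4p + 125.
Without the tax, 410 − p = 4p + 125 gives 5p = 285, so p* = $57 and q* = 353.
With the tax collected from buyers, demand (in seller-price terms) shifts: qd = 410 − (p + 11.5).
Solving gives q = 343.8 with buyers paying $66.2 and sellers receiving $54.7 (the $11.5 wedge).
Burden on buyers: $9.2; on sellers: $2.3. (They sum to $11.5.)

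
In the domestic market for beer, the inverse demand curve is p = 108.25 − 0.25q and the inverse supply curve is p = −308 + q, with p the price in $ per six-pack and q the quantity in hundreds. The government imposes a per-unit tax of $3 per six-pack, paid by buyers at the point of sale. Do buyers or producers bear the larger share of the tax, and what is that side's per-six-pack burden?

Producers bear the larger share: $2.4 per six-pack.

Rewrite in direct form: qd = 433 − 4p and qs = p + 308.
Without the tax, 433 − 4p = p + 308 gives 5p = 125, so p* = $25 and q* = 333.
With the tax collected from buyers, demand (in seller-price terms) shifts: qd = 433 − 4(p + 3).
New equilibrium: buyers pay $25.6, producers receive $22.6, q = 330.6. (Wedge: pb − ps = 3.)
Per-six-pack burden: buyers $0.6, producers $2.4.
Producers take the larger share because supply is less price-elastic here (demand slope 4 vs supply slope 1).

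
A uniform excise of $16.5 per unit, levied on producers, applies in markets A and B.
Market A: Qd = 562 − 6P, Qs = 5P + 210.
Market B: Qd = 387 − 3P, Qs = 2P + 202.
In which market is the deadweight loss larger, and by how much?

Market A: pre-tax P* = $32, Q* = 370; post-tax Q = 325; deadweight loss = $371.25.
Market B: pre-tax P* = $37, Q* = 276; post-tax Q = 256.2; deadweight loss = $163.35.
Difference: $371.25 vs $163.35 → market A is larger by $207.9.

Market A, by $207.9.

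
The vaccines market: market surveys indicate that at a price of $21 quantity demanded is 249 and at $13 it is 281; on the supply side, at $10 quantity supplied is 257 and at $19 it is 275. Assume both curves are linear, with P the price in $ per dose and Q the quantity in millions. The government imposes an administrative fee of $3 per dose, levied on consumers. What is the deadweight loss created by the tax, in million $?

Demand slope: (281 − 249)/(13 − 21) = -4, so Qd = 333 − 4P.
Supply slope: (275 − 257)/(19 − 10) = 2, so Qs = 2P + 237.
Without the tax, 333 − 4P = 2P + 237 gives 6P = 96, so P* = $16 and Q* = 269.
With the tax collected from consumers, demand (in seller-price terms) shifts: Qd = 333 − 4(P + 3).
New equilibrium: consumers pay $17, producers receive $14, Q = 265. (Wedge: Pb − Ps = 3.)
Quantity falls by |ΔQ| = |269 − 265| = 4.
DWL = ½ · t · |ΔQ| = ½ · 3 · 4 = $6.

Deadweight loss = $6 million.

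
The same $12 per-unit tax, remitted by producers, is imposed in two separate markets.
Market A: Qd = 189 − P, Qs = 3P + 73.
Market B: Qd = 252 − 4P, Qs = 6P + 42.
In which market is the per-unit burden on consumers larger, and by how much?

Market A: pre-tax P* = $29, Q* = 160; post-tax Q = 151; per-unit burden on consumers = $9.
Market B: pre-tax P* = $21, Q* = 168; post-tax Q = 139.2; per-unit burden on consumers = $7.2.
Difference: $9 vs $7.2 → market A is larger by $1.8.

Market A, by $1.8.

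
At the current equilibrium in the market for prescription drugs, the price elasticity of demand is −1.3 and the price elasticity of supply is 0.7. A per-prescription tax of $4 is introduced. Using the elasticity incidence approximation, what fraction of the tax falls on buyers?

Incidence ratio: buyers' share ≈ εs / (εs + |εd|) = 0.7 / (0.7 + 1.3) = 0.35.
Supply is the less elastic side, so buyers bear the smaller share.

Buyers' share ≈ 0.35.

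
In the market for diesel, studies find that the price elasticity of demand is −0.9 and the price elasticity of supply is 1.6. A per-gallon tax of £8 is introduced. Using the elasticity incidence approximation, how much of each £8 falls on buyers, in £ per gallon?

Buyers bear ≈ £5.12 per gallon.

Incidence ratio: buyers' share ≈ εs / (εs + |εd|) = 1.6 / (1.6 + 0.9) = 0.64.
So buyers bear ≈ 0.64 × £8 = £5.12; producers bear £2.88.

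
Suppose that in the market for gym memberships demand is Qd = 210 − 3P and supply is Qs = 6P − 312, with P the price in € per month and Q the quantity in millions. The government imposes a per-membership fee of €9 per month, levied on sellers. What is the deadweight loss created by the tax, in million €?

Before the tax: set 210 − 3P = 6P − 312 → P* = €58, Q* = 36.
With the tax collected from sellers, supply shifts: Qs = 6(P − 9) − 312.
Solving gives Q = 18 with buyers paying €64 and sellers receiving €55 (the €9 wedge).
Quantity falls by |ΔQ| = |36 − 18| = 18.
DWL = ½ · t · |ΔQ| = ½ · 9 · 18 = €81.

Deadweight loss = €81 million.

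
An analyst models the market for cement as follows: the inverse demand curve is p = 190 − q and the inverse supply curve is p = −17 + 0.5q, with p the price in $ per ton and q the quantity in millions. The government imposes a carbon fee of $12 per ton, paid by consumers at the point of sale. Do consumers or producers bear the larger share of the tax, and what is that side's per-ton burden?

Inverting to q(p) form: qd = 190 − p; qs = 2p + 34.
Before the tax: set 190 − p = 2p + 34 → p* = $52, q* = 138.
With the tax collected from consumers, demand (in seller-price terms) shifts: qd = 190 − (p + 12).
Solving gives q = 130 with consumers paying $60 and producers receiving $48 (the $12 wedge).
Per-ton burden: consumers $8, producers $4.
Consumers take the larger share because demand is less price-elastic here (demand slope 1 vs supply slope 2).
The less price-elastic side of the market bears the larger share of a per-unit tax.

Consumers bear the larger share: $8 per ton.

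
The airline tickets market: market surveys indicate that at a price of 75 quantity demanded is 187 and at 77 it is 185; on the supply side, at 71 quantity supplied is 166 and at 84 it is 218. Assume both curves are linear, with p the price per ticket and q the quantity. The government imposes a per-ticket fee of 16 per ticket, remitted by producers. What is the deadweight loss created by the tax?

Deadweight loss = 102.4.

Demand slope: (185 − 187)/(77 − 75) = -1, so qd = 262 − p.
Supply slope: (218 − 166)/(84 − 71) = 4, so qs = 4p − 118.
Before the tax: set 262 − p = 4p − 118 → p* = 76, q* = 186.
With the tax collected from producers, supply shifts: qs = 4(p − 16) − 118.
New equilibrium: buyers pay 88.8, producers receive 72.8, q = 173.2. (Wedge: pb − ps = 16.)
Quantity falls by |ΔQ| = |186 − 173.2| = 12.8.
DWL = ½ · t · |ΔQ| = ½ · 16 · 12.8 = 102.4.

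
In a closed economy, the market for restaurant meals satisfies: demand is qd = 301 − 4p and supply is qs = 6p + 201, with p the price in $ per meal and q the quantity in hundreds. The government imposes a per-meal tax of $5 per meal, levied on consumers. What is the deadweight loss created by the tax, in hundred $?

Before the tax: set 301 − 4p = 6p + 201 → p* = $10, q* = 261.
With the tax collected from consumers, demand (in seller-price terms) shifts: qd = 301 − 4(p + 5).
New equilibrium: consumers pay $13, sellers receive $8, q = 249. (Wedge: pb − ps = 5.)
Quantity falls by |ΔQ| = |261 − 249| = 12.
DWL = ½ · t · |ΔQ| = ½ · 5 · 12 = $30.

Deadweight loss = $30 hundred.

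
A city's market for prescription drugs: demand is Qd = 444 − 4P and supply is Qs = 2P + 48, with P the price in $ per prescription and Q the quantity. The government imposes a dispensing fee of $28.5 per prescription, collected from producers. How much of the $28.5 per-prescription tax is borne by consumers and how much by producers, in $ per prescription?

Without the tax, 444 − 4P = 2P + 48 gives 6P = 396, so P* = $66 and Q* = 180.
With the tax collected from producers, supply shifts: Qs = 2(P − 28.5) + 48.
Solving gives Q = 142 with consumers paying $75.5 and producers receiving $47 (the $28.5 wedge).
Burden on consumers: $9.5; on producers: $19. (They sum to $28.5.)

Consumers bear $9.5 per prescription; producers bear $19 per prescription.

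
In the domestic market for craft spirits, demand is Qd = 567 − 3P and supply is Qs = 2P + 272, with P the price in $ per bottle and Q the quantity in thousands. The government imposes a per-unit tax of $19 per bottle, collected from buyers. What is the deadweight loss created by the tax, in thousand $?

Deadweight loss = $216.6 thousand.

Before the tax: set 567 − 3P = 2P + 272 → P* = $59, Q* = 390.
With the tax collected from buyers, demand (in seller-price terms) shifts: Qd = 567 − 3(P + 19).
Solving gives Q = 367.2 with buyers paying $66.6 and suppliers receiving $47.6 (the $19 wedge).
Quantity falls by |ΔQ| = |390 − 367.2| = 22.8.
DWL = ½ · t · |ΔQ| = ½ · 19 · 22.8 = $216.6.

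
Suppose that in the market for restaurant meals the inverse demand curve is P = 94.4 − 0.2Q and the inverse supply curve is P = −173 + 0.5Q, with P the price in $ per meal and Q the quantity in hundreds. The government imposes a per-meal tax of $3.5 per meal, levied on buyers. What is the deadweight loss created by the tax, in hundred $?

Deadweight loss = $8.75 hundred.

Inverting to Q(P) form: Qd = 472 − 5P; Qs = 2P + 346.
Before the tax: set 472 − 5P = 2P + 346 → P* = $18, Q* = 382.
With the tax collected from buyers, demand (in seller-price terms) shifts: Qd = 472 − 5(P + 3.5).
Solving gives Q = 377 with buyers paying $19 and producers receiving $15.5 (the $3.5 wedge).
Quantity falls by |ΔQ| = |382 − 377| = 5.
DWL = ½ · t · |ΔQ| = ½ · 3.5 · 5 = $8.75.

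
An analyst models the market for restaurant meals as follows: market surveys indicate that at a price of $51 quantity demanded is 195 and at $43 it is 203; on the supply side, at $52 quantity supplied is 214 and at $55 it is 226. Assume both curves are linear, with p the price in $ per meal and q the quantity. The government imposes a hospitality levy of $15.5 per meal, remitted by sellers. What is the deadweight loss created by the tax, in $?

Demand slope: (203 − 195)/(43 − 51) = -1, so qd = 246 − p.
Supply slope: (226 − 214)/(55 − 52) = 4, so qs = 4p + 6.
Without the tax, 246 − p = 4p + 6 gives 5p = 240, so p* = $48 and q* = 198.
With the tax collected from sellers, supply shifts: qs = 4(p − 15.5) + 6.
Solving gives q = 185.6 with buyers paying $60.4 and sellers receiving $44.9 (the $15.5 wedge).
Quantity falls by |ΔQ| = |198 − 185.6| = 12.4.
DWL = ½ · t · |ΔQ| = ½ · 15.5 · 12.4 = $96.1.

Deadweight loss = $96.1.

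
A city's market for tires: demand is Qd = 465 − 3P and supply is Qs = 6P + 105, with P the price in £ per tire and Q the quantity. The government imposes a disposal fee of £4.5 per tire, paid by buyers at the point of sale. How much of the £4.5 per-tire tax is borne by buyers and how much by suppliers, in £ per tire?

Buyers bear £3 per tire; suppliers bear £1.5 per tire.

Without the tax, 465 − 3P = 6P + 105 gives 9P = 360, so P* = £40 and Q* = 345.
With the tax collected from buyers, demand (in seller-price terms) shifts: Qd = 465 − 3(P + 4.5).
Solving gives Q = 336 with buyers paying £43 and suppliers receiving £38.5 (the £4.5 wedge).
Burden on buyers: £3; on suppliers: £1.5. (They sum to £4.5.)
The less price-elastic side of the market bears the larger share of a per-unit tax.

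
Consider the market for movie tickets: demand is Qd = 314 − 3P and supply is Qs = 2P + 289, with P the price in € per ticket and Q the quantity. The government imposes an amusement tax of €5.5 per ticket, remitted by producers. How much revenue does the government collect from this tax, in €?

Without the tax, 314 − 3P = 2P + 289 gives 5P = 25, so P* = €5 and Q* = 299.
With the tax collected from producers, supply shifts: Qs = 2(P − 5.5) + 289.
New equilibrium: consumers pay €7.2, producers receive €1.7, Q = 292.4. (Wedge: Pb − Ps = 5.5.)
Revenue = t · Q = 5.5 · 292.4 = €1608.2.

Tax revenue = €1608.2.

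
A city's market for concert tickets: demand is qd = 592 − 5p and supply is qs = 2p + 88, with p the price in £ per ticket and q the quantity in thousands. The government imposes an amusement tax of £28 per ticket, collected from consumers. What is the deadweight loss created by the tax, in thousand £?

Deadweight loss = £560 thousand.

Before the tax: set 592 − 5p = 2p + 88 → p* = £72, q* = 232.
With the tax collected from consumers, demand (in seller-price terms) shifts: qd = 592 − 5(p + 28).
Solving gives q = 192 with consumers paying £80 and suppliers receiving £52 (the £28 wedge).
Quantity falls by |ΔQ| = |232 − 192| = 40.
DWL = ½ · t · |ΔQ| = ½ · 28 · 40 = £560.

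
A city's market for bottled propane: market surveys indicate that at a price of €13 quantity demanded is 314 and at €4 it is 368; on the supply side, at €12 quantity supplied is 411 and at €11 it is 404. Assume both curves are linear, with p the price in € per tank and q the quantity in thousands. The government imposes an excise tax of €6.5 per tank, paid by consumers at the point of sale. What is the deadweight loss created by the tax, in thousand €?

Deadweight loss = €68.25 thousand.

Demand slope: (368 − 314)/(4 − 13) = -6, so qd = 392 − 6p.
Supply slope: (404 − 411)/(11 − 12) = 7, so qs = 7p + 327.
Before the tax: set 392 − 6p = 7p + 327 → p* = €5, q* = 362.
With the tax collected from consumers, demand (in seller-price terms) shifts: qd = 392 − 6(p + 6.5).
New equilibrium: consumers pay €8.5, sellers receive €2, q = 341. (Wedge: pb − ps = 6.5.)
Quantity falls by |ΔQ| = |362 − 341| = 21.
DWL = ½ · t · |ΔQ| = ½ · 6.5 · 21 = €68.25.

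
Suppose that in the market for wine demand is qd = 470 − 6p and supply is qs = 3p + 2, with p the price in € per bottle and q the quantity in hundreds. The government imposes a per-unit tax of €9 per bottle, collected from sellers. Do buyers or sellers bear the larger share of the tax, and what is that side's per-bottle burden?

Sellers bear the larger share: €6 per bottle.

Before the tax: set 470 − 6p = 3p + 2 → p* = €52, q* = 158.
With the tax collected from sellers, supply shifts: qs = 3(p − 9) + 2.
Solving gives q = 140 with buyers paying €55 and sellers receiving €46 (the €9 wedge).
Per-bottle burden: buyers €3, sellers €6.
Sellers take the larger share because supply is less price-elastic here (demand slope 6 vs supply slope 3).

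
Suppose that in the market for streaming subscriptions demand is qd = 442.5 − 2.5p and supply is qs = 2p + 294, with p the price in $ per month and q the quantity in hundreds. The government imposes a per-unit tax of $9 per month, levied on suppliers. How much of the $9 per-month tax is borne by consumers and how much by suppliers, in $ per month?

Consumers bear $4 per month; suppliers bear $5 per month.

Before the tax: set 442.5 − 2.5p = 2p + 294 → p* = $33, q* = 360.
With the tax collected from suppliers, supply shifts: qs = 2(p − 9) + 294.
New equilibrium: consumers pay $37, suppliers receive $28, q = 350. (Wedge: pb − ps = 9.)
Burden on consumers: $4; on suppliers: $5. (They sum to $9.)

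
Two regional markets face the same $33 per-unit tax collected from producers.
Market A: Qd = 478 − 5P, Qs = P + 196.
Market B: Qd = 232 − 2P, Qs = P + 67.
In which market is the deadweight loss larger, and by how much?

Market A, by $90.75.

Market A: pre-tax P* = $47, Q* = 243; post-tax Q = 215.5; deadweight loss = $453.75.
Market B: pre-tax P* = $55, Q* = 122; post-tax Q = 100; deadweight loss = $363.
Difference: $453.75 vs $363 → market A is larger by $90.75.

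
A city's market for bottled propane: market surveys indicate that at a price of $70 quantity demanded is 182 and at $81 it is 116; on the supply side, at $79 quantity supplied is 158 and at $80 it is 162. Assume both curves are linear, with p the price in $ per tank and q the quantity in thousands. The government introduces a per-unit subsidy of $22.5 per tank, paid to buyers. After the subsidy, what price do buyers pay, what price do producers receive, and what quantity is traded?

Demand slope: (116 − 182)/(81 − 70) = -6, so qd = 602 − 6p.
Supply slope: (162 − 158)/(80 − 79) = 4, so qs = 4p − 158.
Before the subsidy: set 602 − 6p = 4p − 158 → p* = $76, q* = 146.
With a per-unit subsidy paid to buyers, each effectively pays p − 22.5, so demand becomes qd = 602 − 6(p − 22.5).
Solving gives q = 200 with buyers paying $67 and producers receiving $89.5 (the $22.5 wedge).

Buyers pay $67; producers receive $89.5; quantity = 200.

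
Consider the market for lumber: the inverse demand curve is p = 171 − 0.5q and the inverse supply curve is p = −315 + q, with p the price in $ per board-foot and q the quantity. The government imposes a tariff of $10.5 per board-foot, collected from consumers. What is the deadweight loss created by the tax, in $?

Deadweight loss = $36.75.

Rewrite in direct form: qd = 342 − 2p and qs = p + 315.
Without the tax, 342 − 2p = p + 315 gives 3p = 27, so p* = $9 and q* = 324.
With the tax collected from consumers, demand (in seller-price terms) shifts: qd = 342 − 2(p + 10.5).
Solving gives q = 317 with consumers paying $12.5 and suppliers receiving $2 (the $10.5 wedge).
Quantity falls by |ΔQ| = |324 − 317| = 7.
DWL = ½ · t · |ΔQ| = ½ · 10.5 · 7 = $36.75.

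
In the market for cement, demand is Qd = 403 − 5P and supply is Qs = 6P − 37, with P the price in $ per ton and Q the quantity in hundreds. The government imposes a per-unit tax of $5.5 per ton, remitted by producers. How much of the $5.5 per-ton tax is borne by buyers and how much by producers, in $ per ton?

Before the tax: set 403 − 5P = 6P − 37 → P* = $40, Q* = 203.
With the tax collected from producers, supply shifts: Qs = 6(P − 5.5) − 37.
Solving gives Q = 188 with buyers paying $43 and producers receiving $37.5 (the $5.5 wedge).
Burden on buyers: $3; on producers: $2.5. (They sum to $5.5.)
The less price-elastic side of the market bears the larger share of a per-unit tax.

Buyers bear $3 per ton; producers bear $2.5 per ton.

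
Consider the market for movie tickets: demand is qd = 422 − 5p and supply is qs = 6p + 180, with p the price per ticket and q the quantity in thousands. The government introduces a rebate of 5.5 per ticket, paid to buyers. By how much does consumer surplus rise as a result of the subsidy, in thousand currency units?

Consumer surplus rises by 958.5 thousand.

Before the subsidy: set 422 − 5p = 6p + 180 → p* = 22, q* = 312.
With a per-unit subsidy paid to buyers, each effectively pays p − 5.5, so demand becomes qd = 422 − 5(p − 5.5).
Solving gives q = 327 with buyers paying 19 and producers receiving 24.5 (the 5.5 wedge).
ΔCS is the trapezoid between Q = 327 and Q = 312 of height 3: ½ · (312 + 327) · 3 = 958.5.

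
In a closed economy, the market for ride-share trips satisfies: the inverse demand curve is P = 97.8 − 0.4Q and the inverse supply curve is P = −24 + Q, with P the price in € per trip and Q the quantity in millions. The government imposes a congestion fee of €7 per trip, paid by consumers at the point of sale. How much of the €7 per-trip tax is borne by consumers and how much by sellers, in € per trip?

Rewrite in direct form: Qd = 244.5 − 2.5P and Qs = P + 24.
Without the tax, 244.5 − 2.5P = P + 24 gives 3.5P = 220.5, so P* = €63 and Q* = 87.
With the tax collected from consumers, demand (in seller-price terms) shifts: Qd = 244.5 − 2.5(P + 7).
New equilibrium: consumers pay €65, sellers receive €58, Q = 82. (Wedge: Pb − Ps = 7.)
Burden on consumers: €2; on sellers: €5. (They sum to €7.)
The less price-elastic side of the market bears the larger share of a per-unit tax.

Consumers bear €2 per trip; sellers bear €5 per trip.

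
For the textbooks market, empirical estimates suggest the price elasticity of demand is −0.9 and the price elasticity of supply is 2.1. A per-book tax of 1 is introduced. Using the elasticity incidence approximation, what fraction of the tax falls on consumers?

Incidence ratio: consumers' share ≈ εs / (εs + |εd|) = 2.1 / (2.1 + 0.9) = 0.7.
Supply is the more elastic side, so consumers bear the larger share.

Consumers' share ≈ 0.7.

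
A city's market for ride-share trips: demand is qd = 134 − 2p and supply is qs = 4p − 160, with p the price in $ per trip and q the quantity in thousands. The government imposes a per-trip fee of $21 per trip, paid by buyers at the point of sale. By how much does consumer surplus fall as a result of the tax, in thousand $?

Consumer surplus falls by $308 thousand.

Before the tax: set 134 − 2p = 4p − 160 → p* = $49, q* = 36.
With the tax collected from buyers, demand (in seller-price terms) shifts: qd = 134 − 2(p + 21).
New equilibrium: buyers pay $63, sellers receive $42, q = 8. (Wedge: pb − ps = 21.)
ΔCS is the trapezoid between Q = 8 and Q = 36 of height $14: ½ · (36 + 8) · 14 = $308.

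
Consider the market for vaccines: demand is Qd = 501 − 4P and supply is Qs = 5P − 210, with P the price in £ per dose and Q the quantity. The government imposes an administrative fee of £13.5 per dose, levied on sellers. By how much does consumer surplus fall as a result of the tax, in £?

Before the tax: set 501 − 4P = 5P − 210 → P* = £79, Q* = 185.
With the tax collected from sellers, supply shifts: Qs = 5(P − 13.5) − 210.
Solving gives Q = 155 with consumers paying £86.5 and sellers receiving £73 (the £13.5 wedge).
ΔCS is the trapezoid between Q = 155 and Q = 185 of height £7.5: ½ · (185 + 155) · 7.5 = £1275.

Consumer surplus falls by £1275.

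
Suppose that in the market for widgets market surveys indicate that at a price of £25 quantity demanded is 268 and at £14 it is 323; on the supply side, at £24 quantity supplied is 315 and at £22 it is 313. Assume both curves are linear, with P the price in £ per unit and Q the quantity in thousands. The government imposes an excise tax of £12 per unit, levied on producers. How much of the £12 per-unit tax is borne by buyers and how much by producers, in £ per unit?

Demand slope: (323 − 268)/(14 − 25) = -5, so Qd = 393 − 5P.
Supply slope: (313 − 315)/(22 − 24) = 1, so Qs = P + 291.
Without the tax, 393 − 5P = P + 291 gives 6P = 102, so P* = £17 and Q* = 308.
With the tax collected from producers, supply shifts: Qs = (P − 12) + 291.
Solving gives Q = 298 with buyers paying £19 and producers receiving £7 (the £12 wedge).
Burden on buyers: £2; on producers: £10. (They sum to £12.)
The less price-elastic side of the market bears the larger share of a per-unit tax.

Buyers bear £2 per unit; producers bear £10 per unit.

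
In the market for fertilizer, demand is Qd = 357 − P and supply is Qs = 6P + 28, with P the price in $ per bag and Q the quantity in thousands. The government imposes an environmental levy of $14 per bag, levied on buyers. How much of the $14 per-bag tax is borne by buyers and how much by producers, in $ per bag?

Without the tax, 357 − P = 6P + 28 gives 7P = 329, so P* = $47 and Q* = 310.
With the tax collected from buyers, demand (in seller-price terms) shifts: Qd = 357 − (P + 14).
Solving gives Q = 298 with buyers paying $59 and producers receiving $45 (the $14 wedge).
Burden on buyers: $12; on producers: $2. (They sum to $14.)
The less price-elastic side of the market bears the larger share of a per-unit tax.

Buyers bear $12 per bag; producers bear $2 per bag.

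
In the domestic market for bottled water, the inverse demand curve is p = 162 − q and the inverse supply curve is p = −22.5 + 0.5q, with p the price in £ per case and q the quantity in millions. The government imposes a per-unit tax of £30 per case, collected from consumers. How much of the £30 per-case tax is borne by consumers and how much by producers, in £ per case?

Consumers bear £20 per case; producers bear £10 per case.

Inverting to q(p) form: qd = 162 − p; qs = 2p + 45.
Without the tax, 162 − p = 2p + 45 gives 3p = 117, so p* = £39 and q* = 123.
With the tax collected from consumers, demand (in seller-price terms) shifts: qd = 162 − (p + 30).
Solving gives q = 103 with consumers paying £59 and producers receiving £29 (the £30 wedge).
Burden on consumers: £20; on producers: £10. (They sum to £30.)
The less price-elastic side of the market bears the larger share of a per-unit tax.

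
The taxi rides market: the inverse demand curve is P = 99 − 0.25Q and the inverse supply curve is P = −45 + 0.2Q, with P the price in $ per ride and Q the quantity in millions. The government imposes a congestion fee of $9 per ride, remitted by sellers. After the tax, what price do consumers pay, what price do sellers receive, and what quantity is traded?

Consumers pay $24; sellers receive $15; quantity = 300.

Inverting to Q(P) form: Qd = 396 − 4P; Qs = 5P + 225.
Before the tax: set 396 − 4P = 5P + 225 → P* = $19, Q* = 320.
With the tax collected from sellers, supply shifts: Qs = 5(P − 9) + 225.
New equilibrium: consumers pay $24, sellers receive $15, Q = 300. (Wedge: Pb − Ps = 9.)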